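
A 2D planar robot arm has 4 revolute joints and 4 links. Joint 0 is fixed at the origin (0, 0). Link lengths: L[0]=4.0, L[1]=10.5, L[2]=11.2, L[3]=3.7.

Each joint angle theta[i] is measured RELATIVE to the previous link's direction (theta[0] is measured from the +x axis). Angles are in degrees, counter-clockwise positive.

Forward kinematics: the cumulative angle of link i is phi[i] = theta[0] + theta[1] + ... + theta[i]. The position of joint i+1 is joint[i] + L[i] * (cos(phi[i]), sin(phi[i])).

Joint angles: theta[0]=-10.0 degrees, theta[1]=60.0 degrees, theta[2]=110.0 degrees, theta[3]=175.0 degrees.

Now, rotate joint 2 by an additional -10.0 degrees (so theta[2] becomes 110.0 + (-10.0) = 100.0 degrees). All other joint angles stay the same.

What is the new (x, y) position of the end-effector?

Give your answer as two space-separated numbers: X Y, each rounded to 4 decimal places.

joint[0] = (0.0000, 0.0000)  (base)
link 0: phi[0] = -10 = -10 deg
  cos(-10 deg) = 0.9848, sin(-10 deg) = -0.1736
  joint[1] = (0.0000, 0.0000) + 4 * (0.9848, -0.1736) = (0.0000 + 3.9392, 0.0000 + -0.6946) = (3.9392, -0.6946)
link 1: phi[1] = -10 + 60 = 50 deg
  cos(50 deg) = 0.6428, sin(50 deg) = 0.7660
  joint[2] = (3.9392, -0.6946) + 10.5 * (0.6428, 0.7660) = (3.9392 + 6.7493, -0.6946 + 8.0435) = (10.6885, 7.3489)
link 2: phi[2] = -10 + 60 + 100 = 150 deg
  cos(150 deg) = -0.8660, sin(150 deg) = 0.5000
  joint[3] = (10.6885, 7.3489) + 11.2 * (-0.8660, 0.5000) = (10.6885 + -9.6995, 7.3489 + 5.6000) = (0.9890, 12.9489)
link 3: phi[3] = -10 + 60 + 100 + 175 = 325 deg
  cos(325 deg) = 0.8192, sin(325 deg) = -0.5736
  joint[4] = (0.9890, 12.9489) + 3.7 * (0.8192, -0.5736) = (0.9890 + 3.0309, 12.9489 + -2.1222) = (4.0199, 10.8266)
End effector: (4.0199, 10.8266)

Answer: 4.0199 10.8266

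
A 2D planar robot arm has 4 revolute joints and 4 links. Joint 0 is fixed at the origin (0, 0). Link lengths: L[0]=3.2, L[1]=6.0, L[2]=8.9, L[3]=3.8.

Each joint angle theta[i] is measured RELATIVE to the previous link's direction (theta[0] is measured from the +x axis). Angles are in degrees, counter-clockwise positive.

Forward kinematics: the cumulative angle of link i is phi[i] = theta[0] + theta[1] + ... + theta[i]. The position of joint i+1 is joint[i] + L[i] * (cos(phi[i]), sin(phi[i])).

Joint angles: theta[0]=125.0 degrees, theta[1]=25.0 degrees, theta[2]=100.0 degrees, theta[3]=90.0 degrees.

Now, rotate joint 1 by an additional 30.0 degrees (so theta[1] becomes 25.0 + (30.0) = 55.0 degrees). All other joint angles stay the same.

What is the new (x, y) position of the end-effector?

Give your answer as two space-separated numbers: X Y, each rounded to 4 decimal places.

joint[0] = (0.0000, 0.0000)  (base)
link 0: phi[0] = 125 = 125 deg
  cos(125 deg) = -0.5736, sin(125 deg) = 0.8192
  joint[1] = (0.0000, 0.0000) + 3.2 * (-0.5736, 0.8192) = (0.0000 + -1.8354, 0.0000 + 2.6213) = (-1.8354, 2.6213)
link 1: phi[1] = 125 + 55 = 180 deg
  cos(180 deg) = -1.0000, sin(180 deg) = 0.0000
  joint[2] = (-1.8354, 2.6213) + 6 * (-1.0000, 0.0000) = (-1.8354 + -6.0000, 2.6213 + 0.0000) = (-7.8354, 2.6213)
link 2: phi[2] = 125 + 55 + 100 = 280 deg
  cos(280 deg) = 0.1736, sin(280 deg) = -0.9848
  joint[3] = (-7.8354, 2.6213) + 8.9 * (0.1736, -0.9848) = (-7.8354 + 1.5455, 2.6213 + -8.7648) = (-6.2900, -6.1435)
link 3: phi[3] = 125 + 55 + 100 + 90 = 370 deg
  cos(370 deg) = 0.9848, sin(370 deg) = 0.1736
  joint[4] = (-6.2900, -6.1435) + 3.8 * (0.9848, 0.1736) = (-6.2900 + 3.7423, -6.1435 + 0.6599) = (-2.5477, -5.4836)
End effector: (-2.5477, -5.4836)

Answer: -2.5477 -5.4836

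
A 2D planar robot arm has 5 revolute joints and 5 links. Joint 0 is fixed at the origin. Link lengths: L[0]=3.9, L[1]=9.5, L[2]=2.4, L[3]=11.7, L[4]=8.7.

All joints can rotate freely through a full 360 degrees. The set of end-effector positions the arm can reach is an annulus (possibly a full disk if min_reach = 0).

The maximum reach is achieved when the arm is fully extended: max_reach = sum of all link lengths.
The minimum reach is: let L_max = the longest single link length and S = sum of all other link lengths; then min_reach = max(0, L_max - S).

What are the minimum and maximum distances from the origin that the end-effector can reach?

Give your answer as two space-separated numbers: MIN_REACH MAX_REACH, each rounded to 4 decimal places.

Answer: 0.0000 36.2000

Derivation:
Link lengths: [3.9, 9.5, 2.4, 11.7, 8.7]
max_reach = 3.9 + 9.5 + 2.4 + 11.7 + 8.7 = 36.2
L_max = max([3.9, 9.5, 2.4, 11.7, 8.7]) = 11.7
S (sum of others) = 36.2 - 11.7 = 24.5
min_reach = max(0, 11.7 - 24.5) = max(0, -12.8) = 0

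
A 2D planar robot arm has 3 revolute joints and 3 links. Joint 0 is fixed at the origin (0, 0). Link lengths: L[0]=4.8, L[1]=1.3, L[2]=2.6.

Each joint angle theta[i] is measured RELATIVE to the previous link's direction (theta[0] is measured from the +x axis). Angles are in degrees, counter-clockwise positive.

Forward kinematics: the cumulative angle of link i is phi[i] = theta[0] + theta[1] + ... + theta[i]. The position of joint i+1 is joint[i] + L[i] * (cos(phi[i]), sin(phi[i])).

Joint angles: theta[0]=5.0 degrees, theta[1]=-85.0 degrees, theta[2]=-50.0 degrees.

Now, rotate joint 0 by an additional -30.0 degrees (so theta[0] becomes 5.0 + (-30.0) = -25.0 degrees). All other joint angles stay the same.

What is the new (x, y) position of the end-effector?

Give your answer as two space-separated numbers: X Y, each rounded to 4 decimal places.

joint[0] = (0.0000, 0.0000)  (base)
link 0: phi[0] = -25 = -25 deg
  cos(-25 deg) = 0.9063, sin(-25 deg) = -0.4226
  joint[1] = (0.0000, 0.0000) + 4.8 * (0.9063, -0.4226) = (0.0000 + 4.3503, 0.0000 + -2.0286) = (4.3503, -2.0286)
link 1: phi[1] = -25 + -85 = -110 deg
  cos(-110 deg) = -0.3420, sin(-110 deg) = -0.9397
  joint[2] = (4.3503, -2.0286) + 1.3 * (-0.3420, -0.9397) = (4.3503 + -0.4446, -2.0286 + -1.2216) = (3.9057, -3.2502)
link 2: phi[2] = -25 + -85 + -50 = -160 deg
  cos(-160 deg) = -0.9397, sin(-160 deg) = -0.3420
  joint[3] = (3.9057, -3.2502) + 2.6 * (-0.9397, -0.3420) = (3.9057 + -2.4432, -3.2502 + -0.8893) = (1.4625, -4.1394)
End effector: (1.4625, -4.1394)

Answer: 1.4625 -4.1394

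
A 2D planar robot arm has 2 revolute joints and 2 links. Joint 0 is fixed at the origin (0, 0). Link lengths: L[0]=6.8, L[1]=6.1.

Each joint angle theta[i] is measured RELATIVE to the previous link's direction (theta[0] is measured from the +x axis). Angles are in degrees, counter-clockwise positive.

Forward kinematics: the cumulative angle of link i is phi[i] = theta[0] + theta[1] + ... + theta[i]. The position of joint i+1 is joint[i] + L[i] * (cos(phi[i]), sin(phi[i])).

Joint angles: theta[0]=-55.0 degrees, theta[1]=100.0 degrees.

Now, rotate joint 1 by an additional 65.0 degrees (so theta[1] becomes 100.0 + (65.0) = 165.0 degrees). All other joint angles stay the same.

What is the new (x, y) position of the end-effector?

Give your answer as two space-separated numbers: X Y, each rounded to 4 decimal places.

Answer: 1.8140 0.1619

Derivation:
joint[0] = (0.0000, 0.0000)  (base)
link 0: phi[0] = -55 = -55 deg
  cos(-55 deg) = 0.5736, sin(-55 deg) = -0.8192
  joint[1] = (0.0000, 0.0000) + 6.8 * (0.5736, -0.8192) = (0.0000 + 3.9003, 0.0000 + -5.5702) = (3.9003, -5.5702)
link 1: phi[1] = -55 + 165 = 110 deg
  cos(110 deg) = -0.3420, sin(110 deg) = 0.9397
  joint[2] = (3.9003, -5.5702) + 6.1 * (-0.3420, 0.9397) = (3.9003 + -2.0863, -5.5702 + 5.7321) = (1.8140, 0.1619)
End effector: (1.8140, 0.1619)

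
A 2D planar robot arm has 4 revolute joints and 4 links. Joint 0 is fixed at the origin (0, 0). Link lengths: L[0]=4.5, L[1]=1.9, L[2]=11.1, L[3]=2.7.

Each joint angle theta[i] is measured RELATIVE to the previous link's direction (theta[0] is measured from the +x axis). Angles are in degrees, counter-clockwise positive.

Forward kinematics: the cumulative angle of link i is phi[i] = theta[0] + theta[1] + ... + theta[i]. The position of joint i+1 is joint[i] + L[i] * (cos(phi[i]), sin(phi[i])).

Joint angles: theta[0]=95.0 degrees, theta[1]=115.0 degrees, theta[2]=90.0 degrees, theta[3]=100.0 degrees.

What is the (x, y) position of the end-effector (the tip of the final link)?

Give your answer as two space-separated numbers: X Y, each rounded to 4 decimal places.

Answer: 5.5807 -4.3445

Derivation:
joint[0] = (0.0000, 0.0000)  (base)
link 0: phi[0] = 95 = 95 deg
  cos(95 deg) = -0.0872, sin(95 deg) = 0.9962
  joint[1] = (0.0000, 0.0000) + 4.5 * (-0.0872, 0.9962) = (0.0000 + -0.3922, 0.0000 + 4.4829) = (-0.3922, 4.4829)
link 1: phi[1] = 95 + 115 = 210 deg
  cos(210 deg) = -0.8660, sin(210 deg) = -0.5000
  joint[2] = (-0.3922, 4.4829) + 1.9 * (-0.8660, -0.5000) = (-0.3922 + -1.6454, 4.4829 + -0.9500) = (-2.0376, 3.5329)
link 2: phi[2] = 95 + 115 + 90 = 300 deg
  cos(300 deg) = 0.5000, sin(300 deg) = -0.8660
  joint[3] = (-2.0376, 3.5329) + 11.1 * (0.5000, -0.8660) = (-2.0376 + 5.5500, 3.5329 + -9.6129) = (3.5124, -6.0800)
link 3: phi[3] = 95 + 115 + 90 + 100 = 400 deg
  cos(400 deg) = 0.7660, sin(400 deg) = 0.6428
  joint[4] = (3.5124, -6.0800) + 2.7 * (0.7660, 0.6428) = (3.5124 + 2.0683, -6.0800 + 1.7355) = (5.5807, -4.3445)
End effector: (5.5807, -4.3445)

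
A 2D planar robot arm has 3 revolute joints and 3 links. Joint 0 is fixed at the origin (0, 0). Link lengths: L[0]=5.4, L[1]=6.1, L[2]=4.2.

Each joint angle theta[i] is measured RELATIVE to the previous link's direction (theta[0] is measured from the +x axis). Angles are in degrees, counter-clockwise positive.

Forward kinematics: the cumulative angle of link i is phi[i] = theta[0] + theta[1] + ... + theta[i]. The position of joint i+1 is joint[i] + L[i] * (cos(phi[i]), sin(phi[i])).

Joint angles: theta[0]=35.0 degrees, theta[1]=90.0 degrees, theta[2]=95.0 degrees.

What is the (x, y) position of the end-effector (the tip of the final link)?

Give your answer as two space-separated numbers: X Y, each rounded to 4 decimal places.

joint[0] = (0.0000, 0.0000)  (base)
link 0: phi[0] = 35 = 35 deg
  cos(35 deg) = 0.8192, sin(35 deg) = 0.5736
  joint[1] = (0.0000, 0.0000) + 5.4 * (0.8192, 0.5736) = (0.0000 + 4.4234, 0.0000 + 3.0973) = (4.4234, 3.0973)
link 1: phi[1] = 35 + 90 = 125 deg
  cos(125 deg) = -0.5736, sin(125 deg) = 0.8192
  joint[2] = (4.4234, 3.0973) + 6.1 * (-0.5736, 0.8192) = (4.4234 + -3.4988, 3.0973 + 4.9968) = (0.9246, 8.0941)
link 2: phi[2] = 35 + 90 + 95 = 220 deg
  cos(220 deg) = -0.7660, sin(220 deg) = -0.6428
  joint[3] = (0.9246, 8.0941) + 4.2 * (-0.7660, -0.6428) = (0.9246 + -3.2174, 8.0941 + -2.6997) = (-2.2928, 5.3944)
End effector: (-2.2928, 5.3944)

Answer: -2.2928 5.3944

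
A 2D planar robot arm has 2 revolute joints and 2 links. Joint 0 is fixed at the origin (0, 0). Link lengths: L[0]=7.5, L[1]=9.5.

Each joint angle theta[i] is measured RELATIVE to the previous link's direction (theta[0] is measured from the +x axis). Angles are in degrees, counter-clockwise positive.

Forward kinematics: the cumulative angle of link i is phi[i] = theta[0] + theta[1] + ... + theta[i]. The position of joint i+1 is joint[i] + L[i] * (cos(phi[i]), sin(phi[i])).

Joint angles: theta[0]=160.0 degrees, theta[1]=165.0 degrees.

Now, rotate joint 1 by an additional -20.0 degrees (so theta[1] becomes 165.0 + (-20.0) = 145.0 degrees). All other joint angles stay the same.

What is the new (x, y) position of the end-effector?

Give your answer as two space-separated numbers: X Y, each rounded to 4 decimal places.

Answer: -1.5987 -5.2168

Derivation:
joint[0] = (0.0000, 0.0000)  (base)
link 0: phi[0] = 160 = 160 deg
  cos(160 deg) = -0.9397, sin(160 deg) = 0.3420
  joint[1] = (0.0000, 0.0000) + 7.5 * (-0.9397, 0.3420) = (0.0000 + -7.0477, 0.0000 + 2.5652) = (-7.0477, 2.5652)
link 1: phi[1] = 160 + 145 = 305 deg
  cos(305 deg) = 0.5736, sin(305 deg) = -0.8192
  joint[2] = (-7.0477, 2.5652) + 9.5 * (0.5736, -0.8192) = (-7.0477 + 5.4490, 2.5652 + -7.7819) = (-1.5987, -5.2168)
End effector: (-1.5987, -5.2168)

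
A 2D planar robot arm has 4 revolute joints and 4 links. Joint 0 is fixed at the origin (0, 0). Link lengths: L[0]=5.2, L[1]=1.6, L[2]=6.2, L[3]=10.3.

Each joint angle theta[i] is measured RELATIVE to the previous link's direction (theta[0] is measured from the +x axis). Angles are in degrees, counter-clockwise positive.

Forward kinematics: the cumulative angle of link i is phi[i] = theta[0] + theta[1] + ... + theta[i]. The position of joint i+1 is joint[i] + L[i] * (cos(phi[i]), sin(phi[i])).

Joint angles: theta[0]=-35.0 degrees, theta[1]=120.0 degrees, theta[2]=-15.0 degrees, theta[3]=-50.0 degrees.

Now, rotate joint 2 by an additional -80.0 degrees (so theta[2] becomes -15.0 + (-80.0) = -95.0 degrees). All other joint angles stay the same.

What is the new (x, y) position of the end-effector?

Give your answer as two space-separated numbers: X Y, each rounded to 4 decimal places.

joint[0] = (0.0000, 0.0000)  (base)
link 0: phi[0] = -35 = -35 deg
  cos(-35 deg) = 0.8192, sin(-35 deg) = -0.5736
  joint[1] = (0.0000, 0.0000) + 5.2 * (0.8192, -0.5736) = (0.0000 + 4.2596, 0.0000 + -2.9826) = (4.2596, -2.9826)
link 1: phi[1] = -35 + 120 = 85 deg
  cos(85 deg) = 0.0872, sin(85 deg) = 0.9962
  joint[2] = (4.2596, -2.9826) + 1.6 * (0.0872, 0.9962) = (4.2596 + 0.1394, -2.9826 + 1.5939) = (4.3990, -1.3887)
link 2: phi[2] = -35 + 120 + -95 = -10 deg
  cos(-10 deg) = 0.9848, sin(-10 deg) = -0.1736
  joint[3] = (4.3990, -1.3887) + 6.2 * (0.9848, -0.1736) = (4.3990 + 6.1058, -1.3887 + -1.0766) = (10.5048, -2.4653)
link 3: phi[3] = -35 + 120 + -95 + -50 = -60 deg
  cos(-60 deg) = 0.5000, sin(-60 deg) = -0.8660
  joint[4] = (10.5048, -2.4653) + 10.3 * (0.5000, -0.8660) = (10.5048 + 5.1500, -2.4653 + -8.9201) = (15.6548, -11.3854)
End effector: (15.6548, -11.3854)

Answer: 15.6548 -11.3854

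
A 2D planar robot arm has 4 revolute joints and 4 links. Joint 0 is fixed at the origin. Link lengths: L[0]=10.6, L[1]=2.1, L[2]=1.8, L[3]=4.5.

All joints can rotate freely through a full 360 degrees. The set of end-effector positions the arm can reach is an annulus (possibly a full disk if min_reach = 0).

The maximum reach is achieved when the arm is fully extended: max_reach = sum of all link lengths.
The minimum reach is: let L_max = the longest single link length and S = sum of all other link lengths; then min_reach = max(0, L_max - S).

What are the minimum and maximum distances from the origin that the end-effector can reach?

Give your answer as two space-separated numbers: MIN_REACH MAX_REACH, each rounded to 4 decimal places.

Link lengths: [10.6, 2.1, 1.8, 4.5]
max_reach = 10.6 + 2.1 + 1.8 + 4.5 = 19
L_max = max([10.6, 2.1, 1.8, 4.5]) = 10.6
S (sum of others) = 19 - 10.6 = 8.4
min_reach = max(0, 10.6 - 8.4) = max(0, 2.2) = 2.2

Answer: 2.2000 19.0000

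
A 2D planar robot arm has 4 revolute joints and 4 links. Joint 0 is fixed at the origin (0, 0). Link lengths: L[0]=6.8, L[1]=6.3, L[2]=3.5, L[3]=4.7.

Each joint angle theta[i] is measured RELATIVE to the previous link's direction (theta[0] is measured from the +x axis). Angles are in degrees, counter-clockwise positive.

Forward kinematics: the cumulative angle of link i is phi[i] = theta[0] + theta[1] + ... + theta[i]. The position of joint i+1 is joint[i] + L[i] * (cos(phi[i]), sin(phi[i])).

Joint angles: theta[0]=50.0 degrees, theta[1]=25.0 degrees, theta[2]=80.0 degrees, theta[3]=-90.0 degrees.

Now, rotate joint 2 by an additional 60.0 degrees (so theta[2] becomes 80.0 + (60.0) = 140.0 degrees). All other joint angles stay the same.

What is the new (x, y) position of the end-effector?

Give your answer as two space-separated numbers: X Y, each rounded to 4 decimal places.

joint[0] = (0.0000, 0.0000)  (base)
link 0: phi[0] = 50 = 50 deg
  cos(50 deg) = 0.6428, sin(50 deg) = 0.7660
  joint[1] = (0.0000, 0.0000) + 6.8 * (0.6428, 0.7660) = (0.0000 + 4.3710, 0.0000 + 5.2091) = (4.3710, 5.2091)
link 1: phi[1] = 50 + 25 = 75 deg
  cos(75 deg) = 0.2588, sin(75 deg) = 0.9659
  joint[2] = (4.3710, 5.2091) + 6.3 * (0.2588, 0.9659) = (4.3710 + 1.6306, 5.2091 + 6.0853) = (6.0015, 11.2944)
link 2: phi[2] = 50 + 25 + 140 = 215 deg
  cos(215 deg) = -0.8192, sin(215 deg) = -0.5736
  joint[3] = (6.0015, 11.2944) + 3.5 * (-0.8192, -0.5736) = (6.0015 + -2.8670, 11.2944 + -2.0075) = (3.1345, 9.2869)
link 3: phi[3] = 50 + 25 + 140 + -90 = 125 deg
  cos(125 deg) = -0.5736, sin(125 deg) = 0.8192
  joint[4] = (3.1345, 9.2869) + 4.7 * (-0.5736, 0.8192) = (3.1345 + -2.6958, 9.2869 + 3.8500) = (0.4387, 13.1369)
End effector: (0.4387, 13.1369)

Answer: 0.4387 13.1369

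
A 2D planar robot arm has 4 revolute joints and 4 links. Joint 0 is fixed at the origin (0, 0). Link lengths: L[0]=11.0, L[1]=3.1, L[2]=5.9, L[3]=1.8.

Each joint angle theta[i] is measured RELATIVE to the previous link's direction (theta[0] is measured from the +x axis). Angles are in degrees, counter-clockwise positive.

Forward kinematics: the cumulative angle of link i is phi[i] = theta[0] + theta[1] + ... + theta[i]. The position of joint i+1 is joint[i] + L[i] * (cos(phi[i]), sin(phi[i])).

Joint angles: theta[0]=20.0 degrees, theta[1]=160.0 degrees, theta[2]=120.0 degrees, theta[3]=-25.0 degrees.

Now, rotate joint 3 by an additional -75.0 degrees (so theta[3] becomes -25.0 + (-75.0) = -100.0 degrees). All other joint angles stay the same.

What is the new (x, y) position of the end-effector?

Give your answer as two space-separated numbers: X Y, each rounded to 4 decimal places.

Answer: 8.4952 -1.9630

Derivation:
joint[0] = (0.0000, 0.0000)  (base)
link 0: phi[0] = 20 = 20 deg
  cos(20 deg) = 0.9397, sin(20 deg) = 0.3420
  joint[1] = (0.0000, 0.0000) + 11 * (0.9397, 0.3420) = (0.0000 + 10.3366, 0.0000 + 3.7622) = (10.3366, 3.7622)
link 1: phi[1] = 20 + 160 = 180 deg
  cos(180 deg) = -1.0000, sin(180 deg) = 0.0000
  joint[2] = (10.3366, 3.7622) + 3.1 * (-1.0000, 0.0000) = (10.3366 + -3.1000, 3.7622 + 0.0000) = (7.2366, 3.7622)
link 2: phi[2] = 20 + 160 + 120 = 300 deg
  cos(300 deg) = 0.5000, sin(300 deg) = -0.8660
  joint[3] = (7.2366, 3.7622) + 5.9 * (0.5000, -0.8660) = (7.2366 + 2.9500, 3.7622 + -5.1095) = (10.1866, -1.3473)
link 3: phi[3] = 20 + 160 + 120 + -100 = 200 deg
  cos(200 deg) = -0.9397, sin(200 deg) = -0.3420
  joint[4] = (10.1866, -1.3473) + 1.8 * (-0.9397, -0.3420) = (10.1866 + -1.6914, -1.3473 + -0.6156) = (8.4952, -1.9630)
End effector: (8.4952, -1.9630)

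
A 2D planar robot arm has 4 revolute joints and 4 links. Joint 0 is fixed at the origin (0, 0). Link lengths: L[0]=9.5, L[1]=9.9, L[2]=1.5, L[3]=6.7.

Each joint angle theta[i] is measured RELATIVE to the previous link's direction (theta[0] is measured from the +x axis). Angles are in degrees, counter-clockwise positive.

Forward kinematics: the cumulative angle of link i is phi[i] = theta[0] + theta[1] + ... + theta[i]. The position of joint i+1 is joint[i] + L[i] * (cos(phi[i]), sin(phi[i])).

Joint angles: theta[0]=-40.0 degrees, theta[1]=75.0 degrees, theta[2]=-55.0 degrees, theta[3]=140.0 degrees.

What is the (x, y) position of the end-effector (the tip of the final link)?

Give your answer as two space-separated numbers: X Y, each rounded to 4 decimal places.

Answer: 13.4466 4.8613

Derivation:
joint[0] = (0.0000, 0.0000)  (base)
link 0: phi[0] = -40 = -40 deg
  cos(-40 deg) = 0.7660, sin(-40 deg) = -0.6428
  joint[1] = (0.0000, 0.0000) + 9.5 * (0.7660, -0.6428) = (0.0000 + 7.2774, 0.0000 + -6.1065) = (7.2774, -6.1065)
link 1: phi[1] = -40 + 75 = 35 deg
  cos(35 deg) = 0.8192, sin(35 deg) = 0.5736
  joint[2] = (7.2774, -6.1065) + 9.9 * (0.8192, 0.5736) = (7.2774 + 8.1096, -6.1065 + 5.6784) = (15.3870, -0.4281)
link 2: phi[2] = -40 + 75 + -55 = -20 deg
  cos(-20 deg) = 0.9397, sin(-20 deg) = -0.3420
  joint[3] = (15.3870, -0.4281) + 1.5 * (0.9397, -0.3420) = (15.3870 + 1.4095, -0.4281 + -0.5130) = (16.7966, -0.9411)
link 3: phi[3] = -40 + 75 + -55 + 140 = 120 deg
  cos(120 deg) = -0.5000, sin(120 deg) = 0.8660
  joint[4] = (16.7966, -0.9411) + 6.7 * (-0.5000, 0.8660) = (16.7966 + -3.3500, -0.9411 + 5.8024) = (13.4466, 4.8613)
End effector: (13.4466, 4.8613)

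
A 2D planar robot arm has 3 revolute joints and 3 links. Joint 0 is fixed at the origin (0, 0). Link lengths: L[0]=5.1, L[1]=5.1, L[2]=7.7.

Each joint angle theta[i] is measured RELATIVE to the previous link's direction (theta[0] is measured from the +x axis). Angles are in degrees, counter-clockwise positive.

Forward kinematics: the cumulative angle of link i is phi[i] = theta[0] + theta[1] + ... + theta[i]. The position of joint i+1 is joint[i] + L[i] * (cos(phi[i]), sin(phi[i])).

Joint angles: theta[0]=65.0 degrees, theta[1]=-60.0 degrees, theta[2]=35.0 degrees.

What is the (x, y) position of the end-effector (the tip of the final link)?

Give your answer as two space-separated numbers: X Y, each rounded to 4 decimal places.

joint[0] = (0.0000, 0.0000)  (base)
link 0: phi[0] = 65 = 65 deg
  cos(65 deg) = 0.4226, sin(65 deg) = 0.9063
  joint[1] = (0.0000, 0.0000) + 5.1 * (0.4226, 0.9063) = (0.0000 + 2.1554, 0.0000 + 4.6222) = (2.1554, 4.6222)
link 1: phi[1] = 65 + -60 = 5 deg
  cos(5 deg) = 0.9962, sin(5 deg) = 0.0872
  joint[2] = (2.1554, 4.6222) + 5.1 * (0.9962, 0.0872) = (2.1554 + 5.0806, 4.6222 + 0.4445) = (7.2359, 5.0667)
link 2: phi[2] = 65 + -60 + 35 = 40 deg
  cos(40 deg) = 0.7660, sin(40 deg) = 0.6428
  joint[3] = (7.2359, 5.0667) + 7.7 * (0.7660, 0.6428) = (7.2359 + 5.8985, 5.0667 + 4.9495) = (13.1345, 10.0161)
End effector: (13.1345, 10.0161)

Answer: 13.1345 10.0161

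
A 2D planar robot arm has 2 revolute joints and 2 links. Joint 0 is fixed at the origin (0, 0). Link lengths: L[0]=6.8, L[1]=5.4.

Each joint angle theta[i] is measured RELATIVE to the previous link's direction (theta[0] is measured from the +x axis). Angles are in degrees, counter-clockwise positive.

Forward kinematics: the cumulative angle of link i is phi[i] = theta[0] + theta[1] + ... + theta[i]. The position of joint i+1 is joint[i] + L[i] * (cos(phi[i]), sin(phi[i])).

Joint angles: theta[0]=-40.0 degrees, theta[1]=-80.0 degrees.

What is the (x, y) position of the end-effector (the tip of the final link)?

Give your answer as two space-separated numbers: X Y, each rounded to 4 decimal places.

Answer: 2.5091 -9.0475

Derivation:
joint[0] = (0.0000, 0.0000)  (base)
link 0: phi[0] = -40 = -40 deg
  cos(-40 deg) = 0.7660, sin(-40 deg) = -0.6428
  joint[1] = (0.0000, 0.0000) + 6.8 * (0.7660, -0.6428) = (0.0000 + 5.2091, 0.0000 + -4.3710) = (5.2091, -4.3710)
link 1: phi[1] = -40 + -80 = -120 deg
  cos(-120 deg) = -0.5000, sin(-120 deg) = -0.8660
  joint[2] = (5.2091, -4.3710) + 5.4 * (-0.5000, -0.8660) = (5.2091 + -2.7000, -4.3710 + -4.6765) = (2.5091, -9.0475)
End effector: (2.5091, -9.0475)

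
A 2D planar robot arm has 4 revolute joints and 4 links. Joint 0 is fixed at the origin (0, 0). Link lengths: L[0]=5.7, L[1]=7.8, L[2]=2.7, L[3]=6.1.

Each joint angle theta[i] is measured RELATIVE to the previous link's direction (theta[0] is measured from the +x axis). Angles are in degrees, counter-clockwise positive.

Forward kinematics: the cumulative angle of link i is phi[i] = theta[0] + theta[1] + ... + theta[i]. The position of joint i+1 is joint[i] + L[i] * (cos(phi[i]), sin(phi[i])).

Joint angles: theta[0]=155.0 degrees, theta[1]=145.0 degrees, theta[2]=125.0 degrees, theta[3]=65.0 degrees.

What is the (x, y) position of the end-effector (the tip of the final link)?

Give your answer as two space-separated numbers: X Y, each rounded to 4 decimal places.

Answer: -4.0459 2.7738

Derivation:
joint[0] = (0.0000, 0.0000)  (base)
link 0: phi[0] = 155 = 155 deg
  cos(155 deg) = -0.9063, sin(155 deg) = 0.4226
  joint[1] = (0.0000, 0.0000) + 5.7 * (-0.9063, 0.4226) = (0.0000 + -5.1660, 0.0000 + 2.4089) = (-5.1660, 2.4089)
link 1: phi[1] = 155 + 145 = 300 deg
  cos(300 deg) = 0.5000, sin(300 deg) = -0.8660
  joint[2] = (-5.1660, 2.4089) + 7.8 * (0.5000, -0.8660) = (-5.1660 + 3.9000, 2.4089 + -6.7550) = (-1.2660, -4.3461)
link 2: phi[2] = 155 + 145 + 125 = 425 deg
  cos(425 deg) = 0.4226, sin(425 deg) = 0.9063
  joint[3] = (-1.2660, -4.3461) + 2.7 * (0.4226, 0.9063) = (-1.2660 + 1.1411, -4.3461 + 2.4470) = (-0.1249, -1.8990)
link 3: phi[3] = 155 + 145 + 125 + 65 = 490 deg
  cos(490 deg) = -0.6428, sin(490 deg) = 0.7660
  joint[4] = (-0.1249, -1.8990) + 6.1 * (-0.6428, 0.7660) = (-0.1249 + -3.9210, -1.8990 + 4.6729) = (-4.0459, 2.7738)
End effector: (-4.0459, 2.7738)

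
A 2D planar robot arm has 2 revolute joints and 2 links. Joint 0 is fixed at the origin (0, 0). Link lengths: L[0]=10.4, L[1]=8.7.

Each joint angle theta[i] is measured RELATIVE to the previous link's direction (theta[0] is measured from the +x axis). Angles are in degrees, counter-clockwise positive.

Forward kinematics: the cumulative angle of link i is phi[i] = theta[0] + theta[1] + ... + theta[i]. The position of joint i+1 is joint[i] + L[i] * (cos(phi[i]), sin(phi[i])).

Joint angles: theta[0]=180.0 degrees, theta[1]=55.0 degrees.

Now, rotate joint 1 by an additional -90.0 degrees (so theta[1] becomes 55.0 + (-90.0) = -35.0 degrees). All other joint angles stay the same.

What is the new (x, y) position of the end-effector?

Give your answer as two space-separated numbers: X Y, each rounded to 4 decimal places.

joint[0] = (0.0000, 0.0000)  (base)
link 0: phi[0] = 180 = 180 deg
  cos(180 deg) = -1.0000, sin(180 deg) = 0.0000
  joint[1] = (0.0000, 0.0000) + 10.4 * (-1.0000, 0.0000) = (0.0000 + -10.4000, 0.0000 + 0.0000) = (-10.4000, 0.0000)
link 1: phi[1] = 180 + -35 = 145 deg
  cos(145 deg) = -0.8192, sin(145 deg) = 0.5736
  joint[2] = (-10.4000, 0.0000) + 8.7 * (-0.8192, 0.5736) = (-10.4000 + -7.1266, 0.0000 + 4.9901) = (-17.5266, 4.9901)
End effector: (-17.5266, 4.9901)

Answer: -17.5266 4.9901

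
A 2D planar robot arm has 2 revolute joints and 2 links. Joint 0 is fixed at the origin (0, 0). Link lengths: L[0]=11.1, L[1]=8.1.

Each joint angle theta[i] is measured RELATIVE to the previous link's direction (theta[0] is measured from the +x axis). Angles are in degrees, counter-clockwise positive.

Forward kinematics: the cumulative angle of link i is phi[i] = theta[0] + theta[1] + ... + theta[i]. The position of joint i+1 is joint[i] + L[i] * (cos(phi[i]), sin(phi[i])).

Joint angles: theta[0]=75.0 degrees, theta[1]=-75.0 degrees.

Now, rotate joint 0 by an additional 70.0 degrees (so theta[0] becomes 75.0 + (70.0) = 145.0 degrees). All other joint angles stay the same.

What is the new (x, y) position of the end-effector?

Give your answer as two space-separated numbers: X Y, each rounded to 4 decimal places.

Answer: -6.3222 13.9782

Derivation:
joint[0] = (0.0000, 0.0000)  (base)
link 0: phi[0] = 145 = 145 deg
  cos(145 deg) = -0.8192, sin(145 deg) = 0.5736
  joint[1] = (0.0000, 0.0000) + 11.1 * (-0.8192, 0.5736) = (0.0000 + -9.0926, 0.0000 + 6.3667) = (-9.0926, 6.3667)
link 1: phi[1] = 145 + -75 = 70 deg
  cos(70 deg) = 0.3420, sin(70 deg) = 0.9397
  joint[2] = (-9.0926, 6.3667) + 8.1 * (0.3420, 0.9397) = (-9.0926 + 2.7704, 6.3667 + 7.6115) = (-6.3222, 13.9782)
End effector: (-6.3222, 13.9782)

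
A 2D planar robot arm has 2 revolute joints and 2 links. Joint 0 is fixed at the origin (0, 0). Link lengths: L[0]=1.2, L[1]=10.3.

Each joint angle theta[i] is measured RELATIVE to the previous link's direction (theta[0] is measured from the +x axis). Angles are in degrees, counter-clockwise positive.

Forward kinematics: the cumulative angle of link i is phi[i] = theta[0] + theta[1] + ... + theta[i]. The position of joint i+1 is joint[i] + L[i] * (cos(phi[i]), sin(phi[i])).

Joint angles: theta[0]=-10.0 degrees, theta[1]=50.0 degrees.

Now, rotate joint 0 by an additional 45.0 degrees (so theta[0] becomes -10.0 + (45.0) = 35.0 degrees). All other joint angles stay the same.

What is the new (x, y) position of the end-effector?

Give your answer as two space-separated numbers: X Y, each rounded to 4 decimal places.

Answer: 1.8807 10.9491

Derivation:
joint[0] = (0.0000, 0.0000)  (base)
link 0: phi[0] = 35 = 35 deg
  cos(35 deg) = 0.8192, sin(35 deg) = 0.5736
  joint[1] = (0.0000, 0.0000) + 1.2 * (0.8192, 0.5736) = (0.0000 + 0.9830, 0.0000 + 0.6883) = (0.9830, 0.6883)
link 1: phi[1] = 35 + 50 = 85 deg
  cos(85 deg) = 0.0872, sin(85 deg) = 0.9962
  joint[2] = (0.9830, 0.6883) + 10.3 * (0.0872, 0.9962) = (0.9830 + 0.8977, 0.6883 + 10.2608) = (1.8807, 10.9491)
End effector: (1.8807, 10.9491)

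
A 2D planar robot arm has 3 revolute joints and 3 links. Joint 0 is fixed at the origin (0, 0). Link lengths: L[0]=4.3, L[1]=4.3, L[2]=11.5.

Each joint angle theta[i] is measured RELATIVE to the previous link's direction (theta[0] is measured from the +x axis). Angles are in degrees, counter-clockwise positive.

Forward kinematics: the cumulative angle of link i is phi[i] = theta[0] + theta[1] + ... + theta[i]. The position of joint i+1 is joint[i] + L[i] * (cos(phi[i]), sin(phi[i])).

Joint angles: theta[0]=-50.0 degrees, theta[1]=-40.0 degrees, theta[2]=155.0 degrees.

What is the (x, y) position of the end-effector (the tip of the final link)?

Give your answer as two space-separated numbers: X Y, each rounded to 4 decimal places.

joint[0] = (0.0000, 0.0000)  (base)
link 0: phi[0] = -50 = -50 deg
  cos(-50 deg) = 0.6428, sin(-50 deg) = -0.7660
  joint[1] = (0.0000, 0.0000) + 4.3 * (0.6428, -0.7660) = (0.0000 + 2.7640, 0.0000 + -3.2940) = (2.7640, -3.2940)
link 1: phi[1] = -50 + -40 = -90 deg
  cos(-90 deg) = 0.0000, sin(-90 deg) = -1.0000
  joint[2] = (2.7640, -3.2940) + 4.3 * (0.0000, -1.0000) = (2.7640 + 0.0000, -3.2940 + -4.3000) = (2.7640, -7.5940)
link 2: phi[2] = -50 + -40 + 155 = 65 deg
  cos(65 deg) = 0.4226, sin(65 deg) = 0.9063
  joint[3] = (2.7640, -7.5940) + 11.5 * (0.4226, 0.9063) = (2.7640 + 4.8601, -7.5940 + 10.4225) = (7.6241, 2.8285)
End effector: (7.6241, 2.8285)

Answer: 7.6241 2.8285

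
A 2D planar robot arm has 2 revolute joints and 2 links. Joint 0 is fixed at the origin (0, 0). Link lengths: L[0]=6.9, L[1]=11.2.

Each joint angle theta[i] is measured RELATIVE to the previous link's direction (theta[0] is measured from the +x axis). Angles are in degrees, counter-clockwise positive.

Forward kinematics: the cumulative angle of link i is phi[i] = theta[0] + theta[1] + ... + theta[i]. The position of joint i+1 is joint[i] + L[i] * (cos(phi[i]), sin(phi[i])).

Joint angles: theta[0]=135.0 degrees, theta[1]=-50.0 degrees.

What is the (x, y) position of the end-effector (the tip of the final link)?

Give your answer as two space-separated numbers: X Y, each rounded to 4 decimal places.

joint[0] = (0.0000, 0.0000)  (base)
link 0: phi[0] = 135 = 135 deg
  cos(135 deg) = -0.7071, sin(135 deg) = 0.7071
  joint[1] = (0.0000, 0.0000) + 6.9 * (-0.7071, 0.7071) = (0.0000 + -4.8790, 0.0000 + 4.8790) = (-4.8790, 4.8790)
link 1: phi[1] = 135 + -50 = 85 deg
  cos(85 deg) = 0.0872, sin(85 deg) = 0.9962
  joint[2] = (-4.8790, 4.8790) + 11.2 * (0.0872, 0.9962) = (-4.8790 + 0.9761, 4.8790 + 11.1574) = (-3.9029, 16.0364)
End effector: (-3.9029, 16.0364)

Answer: -3.9029 16.0364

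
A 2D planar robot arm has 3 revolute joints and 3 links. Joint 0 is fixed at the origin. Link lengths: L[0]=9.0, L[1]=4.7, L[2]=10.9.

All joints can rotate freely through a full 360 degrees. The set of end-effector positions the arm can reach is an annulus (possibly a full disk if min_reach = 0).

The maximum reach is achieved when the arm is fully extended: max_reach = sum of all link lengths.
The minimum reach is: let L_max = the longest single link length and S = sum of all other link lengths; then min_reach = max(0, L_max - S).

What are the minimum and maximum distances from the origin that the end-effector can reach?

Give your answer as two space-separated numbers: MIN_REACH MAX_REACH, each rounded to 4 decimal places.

Link lengths: [9.0, 4.7, 10.9]
max_reach = 9 + 4.7 + 10.9 = 24.6
L_max = max([9.0, 4.7, 10.9]) = 10.9
S (sum of others) = 24.6 - 10.9 = 13.7
min_reach = max(0, 10.9 - 13.7) = max(0, -2.8) = 0

Answer: 0.0000 24.6000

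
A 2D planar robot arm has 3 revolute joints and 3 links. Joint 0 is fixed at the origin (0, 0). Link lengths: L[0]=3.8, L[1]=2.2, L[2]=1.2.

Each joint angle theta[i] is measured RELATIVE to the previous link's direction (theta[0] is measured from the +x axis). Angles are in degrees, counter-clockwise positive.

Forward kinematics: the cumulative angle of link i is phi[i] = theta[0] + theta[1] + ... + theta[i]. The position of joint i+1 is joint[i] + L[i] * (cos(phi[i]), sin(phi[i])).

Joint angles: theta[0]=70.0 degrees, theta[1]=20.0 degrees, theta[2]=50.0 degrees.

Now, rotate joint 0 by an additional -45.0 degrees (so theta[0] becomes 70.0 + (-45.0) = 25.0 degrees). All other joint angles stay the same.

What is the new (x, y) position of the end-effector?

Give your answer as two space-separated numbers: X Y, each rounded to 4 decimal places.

Answer: 4.8950 4.3570

Derivation:
joint[0] = (0.0000, 0.0000)  (base)
link 0: phi[0] = 25 = 25 deg
  cos(25 deg) = 0.9063, sin(25 deg) = 0.4226
  joint[1] = (0.0000, 0.0000) + 3.8 * (0.9063, 0.4226) = (0.0000 + 3.4440, 0.0000 + 1.6059) = (3.4440, 1.6059)
link 1: phi[1] = 25 + 20 = 45 deg
  cos(45 deg) = 0.7071, sin(45 deg) = 0.7071
  joint[2] = (3.4440, 1.6059) + 2.2 * (0.7071, 0.7071) = (3.4440 + 1.5556, 1.6059 + 1.5556) = (4.9996, 3.1616)
link 2: phi[2] = 25 + 20 + 50 = 95 deg
  cos(95 deg) = -0.0872, sin(95 deg) = 0.9962
  joint[3] = (4.9996, 3.1616) + 1.2 * (-0.0872, 0.9962) = (4.9996 + -0.1046, 3.1616 + 1.1954) = (4.8950, 4.3570)
End effector: (4.8950, 4.3570)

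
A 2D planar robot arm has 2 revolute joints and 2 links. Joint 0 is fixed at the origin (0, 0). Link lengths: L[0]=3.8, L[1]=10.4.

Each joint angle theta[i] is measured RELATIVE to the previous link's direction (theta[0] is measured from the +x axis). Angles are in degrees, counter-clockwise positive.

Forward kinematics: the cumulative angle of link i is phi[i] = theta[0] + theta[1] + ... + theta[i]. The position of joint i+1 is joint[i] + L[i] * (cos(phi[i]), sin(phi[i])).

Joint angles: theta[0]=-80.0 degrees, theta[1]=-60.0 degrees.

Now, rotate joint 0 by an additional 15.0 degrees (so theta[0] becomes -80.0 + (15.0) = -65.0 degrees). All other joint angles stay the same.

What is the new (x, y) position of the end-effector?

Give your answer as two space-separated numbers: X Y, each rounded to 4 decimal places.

joint[0] = (0.0000, 0.0000)  (base)
link 0: phi[0] = -65 = -65 deg
  cos(-65 deg) = 0.4226, sin(-65 deg) = -0.9063
  joint[1] = (0.0000, 0.0000) + 3.8 * (0.4226, -0.9063) = (0.0000 + 1.6059, 0.0000 + -3.4440) = (1.6059, -3.4440)
link 1: phi[1] = -65 + -60 = -125 deg
  cos(-125 deg) = -0.5736, sin(-125 deg) = -0.8192
  joint[2] = (1.6059, -3.4440) + 10.4 * (-0.5736, -0.8192) = (1.6059 + -5.9652, -3.4440 + -8.5192) = (-4.3592, -11.9632)
End effector: (-4.3592, -11.9632)

Answer: -4.3592 -11.9632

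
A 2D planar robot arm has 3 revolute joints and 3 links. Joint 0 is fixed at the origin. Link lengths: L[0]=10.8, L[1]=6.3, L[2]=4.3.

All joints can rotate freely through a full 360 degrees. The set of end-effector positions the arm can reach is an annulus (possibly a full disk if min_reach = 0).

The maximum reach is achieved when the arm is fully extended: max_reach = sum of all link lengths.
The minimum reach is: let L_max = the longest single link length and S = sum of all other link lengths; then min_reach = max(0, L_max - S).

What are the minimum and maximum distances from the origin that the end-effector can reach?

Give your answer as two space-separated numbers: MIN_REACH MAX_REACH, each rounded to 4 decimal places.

Link lengths: [10.8, 6.3, 4.3]
max_reach = 10.8 + 6.3 + 4.3 = 21.4
L_max = max([10.8, 6.3, 4.3]) = 10.8
S (sum of others) = 21.4 - 10.8 = 10.6
min_reach = max(0, 10.8 - 10.6) = max(0, 0.2) = 0.2

Answer: 0.2000 21.4000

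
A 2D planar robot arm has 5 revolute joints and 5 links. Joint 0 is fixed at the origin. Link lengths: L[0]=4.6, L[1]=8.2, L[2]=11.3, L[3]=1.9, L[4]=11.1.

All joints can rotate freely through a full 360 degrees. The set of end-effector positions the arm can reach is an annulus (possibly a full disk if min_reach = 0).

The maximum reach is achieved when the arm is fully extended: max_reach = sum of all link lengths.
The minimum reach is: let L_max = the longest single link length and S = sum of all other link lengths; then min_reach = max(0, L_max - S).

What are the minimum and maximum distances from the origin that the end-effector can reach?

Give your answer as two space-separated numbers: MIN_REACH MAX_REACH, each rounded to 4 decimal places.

Answer: 0.0000 37.1000

Derivation:
Link lengths: [4.6, 8.2, 11.3, 1.9, 11.1]
max_reach = 4.6 + 8.2 + 11.3 + 1.9 + 11.1 = 37.1
L_max = max([4.6, 8.2, 11.3, 1.9, 11.1]) = 11.3
S (sum of others) = 37.1 - 11.3 = 25.8
min_reach = max(0, 11.3 - 25.8) = max(0, -14.5) = 0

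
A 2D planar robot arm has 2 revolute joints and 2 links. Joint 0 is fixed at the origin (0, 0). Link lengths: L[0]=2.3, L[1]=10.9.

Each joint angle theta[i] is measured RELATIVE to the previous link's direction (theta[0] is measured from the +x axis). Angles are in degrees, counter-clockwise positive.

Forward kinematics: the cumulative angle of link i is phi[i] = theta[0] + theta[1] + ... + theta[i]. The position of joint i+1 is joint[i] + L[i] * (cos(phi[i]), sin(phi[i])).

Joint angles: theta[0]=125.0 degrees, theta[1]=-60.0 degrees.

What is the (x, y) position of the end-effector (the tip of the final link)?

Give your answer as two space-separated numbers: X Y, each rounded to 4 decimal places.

joint[0] = (0.0000, 0.0000)  (base)
link 0: phi[0] = 125 = 125 deg
  cos(125 deg) = -0.5736, sin(125 deg) = 0.8192
  joint[1] = (0.0000, 0.0000) + 2.3 * (-0.5736, 0.8192) = (0.0000 + -1.3192, 0.0000 + 1.8840) = (-1.3192, 1.8840)
link 1: phi[1] = 125 + -60 = 65 deg
  cos(65 deg) = 0.4226, sin(65 deg) = 0.9063
  joint[2] = (-1.3192, 1.8840) + 10.9 * (0.4226, 0.9063) = (-1.3192 + 4.6065, 1.8840 + 9.8788) = (3.2873, 11.7628)
End effector: (3.2873, 11.7628)

Answer: 3.2873 11.7628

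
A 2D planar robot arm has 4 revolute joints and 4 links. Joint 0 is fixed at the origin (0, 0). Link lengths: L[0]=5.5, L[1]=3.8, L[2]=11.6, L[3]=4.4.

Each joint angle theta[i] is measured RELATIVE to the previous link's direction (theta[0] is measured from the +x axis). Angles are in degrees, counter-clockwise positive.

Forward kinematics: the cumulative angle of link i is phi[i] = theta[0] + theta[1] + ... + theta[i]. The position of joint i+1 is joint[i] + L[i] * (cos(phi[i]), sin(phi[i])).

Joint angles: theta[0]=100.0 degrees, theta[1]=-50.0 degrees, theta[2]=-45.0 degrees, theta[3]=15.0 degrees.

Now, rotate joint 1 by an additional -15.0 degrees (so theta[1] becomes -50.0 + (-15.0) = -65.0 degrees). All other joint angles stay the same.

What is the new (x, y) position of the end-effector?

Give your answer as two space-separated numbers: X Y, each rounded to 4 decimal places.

joint[0] = (0.0000, 0.0000)  (base)
link 0: phi[0] = 100 = 100 deg
  cos(100 deg) = -0.1736, sin(100 deg) = 0.9848
  joint[1] = (0.0000, 0.0000) + 5.5 * (-0.1736, 0.9848) = (0.0000 + -0.9551, 0.0000 + 5.4164) = (-0.9551, 5.4164)
link 1: phi[1] = 100 + -65 = 35 deg
  cos(35 deg) = 0.8192, sin(35 deg) = 0.5736
  joint[2] = (-0.9551, 5.4164) + 3.8 * (0.8192, 0.5736) = (-0.9551 + 3.1128, 5.4164 + 2.1796) = (2.1577, 7.5960)
link 2: phi[2] = 100 + -65 + -45 = -10 deg
  cos(-10 deg) = 0.9848, sin(-10 deg) = -0.1736
  joint[3] = (2.1577, 7.5960) + 11.6 * (0.9848, -0.1736) = (2.1577 + 11.4238, 7.5960 + -2.0143) = (13.5815, 5.5817)
link 3: phi[3] = 100 + -65 + -45 + 15 = 5 deg
  cos(5 deg) = 0.9962, sin(5 deg) = 0.0872
  joint[4] = (13.5815, 5.5817) + 4.4 * (0.9962, 0.0872) = (13.5815 + 4.3833, 5.5817 + 0.3835) = (17.9647, 5.9652)
End effector: (17.9647, 5.9652)

Answer: 17.9647 5.9652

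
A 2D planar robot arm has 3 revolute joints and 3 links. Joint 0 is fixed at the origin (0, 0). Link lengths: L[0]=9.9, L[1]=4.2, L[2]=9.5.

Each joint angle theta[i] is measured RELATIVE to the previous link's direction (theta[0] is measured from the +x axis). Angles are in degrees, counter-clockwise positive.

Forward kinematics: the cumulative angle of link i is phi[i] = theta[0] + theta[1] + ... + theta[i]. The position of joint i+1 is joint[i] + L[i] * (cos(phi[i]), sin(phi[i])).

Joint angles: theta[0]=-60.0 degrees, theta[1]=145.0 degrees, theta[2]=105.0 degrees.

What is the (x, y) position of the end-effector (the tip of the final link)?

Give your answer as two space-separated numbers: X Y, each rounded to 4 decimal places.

joint[0] = (0.0000, 0.0000)  (base)
link 0: phi[0] = -60 = -60 deg
  cos(-60 deg) = 0.5000, sin(-60 deg) = -0.8660
  joint[1] = (0.0000, 0.0000) + 9.9 * (0.5000, -0.8660) = (0.0000 + 4.9500, 0.0000 + -8.5737) = (4.9500, -8.5737)
link 1: phi[1] = -60 + 145 = 85 deg
  cos(85 deg) = 0.0872, sin(85 deg) = 0.9962
  joint[2] = (4.9500, -8.5737) + 4.2 * (0.0872, 0.9962) = (4.9500 + 0.3661, -8.5737 + 4.1840) = (5.3161, -4.3896)
link 2: phi[2] = -60 + 145 + 105 = 190 deg
  cos(190 deg) = -0.9848, sin(190 deg) = -0.1736
  joint[3] = (5.3161, -4.3896) + 9.5 * (-0.9848, -0.1736) = (5.3161 + -9.3557, -4.3896 + -1.6497) = (-4.0396, -6.0393)
End effector: (-4.0396, -6.0393)

Answer: -4.0396 -6.0393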